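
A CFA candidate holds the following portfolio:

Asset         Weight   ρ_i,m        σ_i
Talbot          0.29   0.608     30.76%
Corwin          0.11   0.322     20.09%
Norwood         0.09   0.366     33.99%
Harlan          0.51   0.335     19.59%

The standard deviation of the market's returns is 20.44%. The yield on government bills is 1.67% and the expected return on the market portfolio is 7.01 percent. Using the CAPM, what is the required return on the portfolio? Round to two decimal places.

β_Talbot = 0.608 × 30.76% / 20.44% = 0.9150
β_Corwin = 0.322 × 20.09% / 20.44% = 0.3165
β_Norwood = 0.366 × 33.99% / 20.44% = 0.6086
β_Harlan = 0.335 × 19.59% / 20.44% = 0.3211
β_P = Σ w_i β_i = 0.29×0.9150 + 0.11×0.3165 + 0.09×0.6086 + 0.51×0.3211 = 0.5187
MRP = 7.01% − 1.67% = 5.34%
E(R_P) = R_f + β_P × MRP = 1.67% + 0.5187 × 5.34% = 4.44%

4.44%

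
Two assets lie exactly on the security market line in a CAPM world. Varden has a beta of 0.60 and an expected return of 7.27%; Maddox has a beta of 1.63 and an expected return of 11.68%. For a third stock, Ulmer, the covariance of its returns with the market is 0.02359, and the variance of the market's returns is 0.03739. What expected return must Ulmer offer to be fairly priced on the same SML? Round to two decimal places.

7.40%

MRP = (11.68% − 7.27%) / (1.63 − 0.60) = 4.2816%
R_f = 7.27% − 0.60 × 4.2816% = 4.7010%
β_Ulmer = Cov / Var(R_m) = 0.02359 / 0.03739 = 0.6309
E(R_Ulmer) = R_f + β × MRP = 4.7010% + 0.6309 × 4.2816% = 7.40%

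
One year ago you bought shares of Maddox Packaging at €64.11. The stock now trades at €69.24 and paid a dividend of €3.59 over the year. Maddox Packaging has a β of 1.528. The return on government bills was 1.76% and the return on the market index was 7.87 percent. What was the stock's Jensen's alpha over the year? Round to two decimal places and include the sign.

Realised HPR = (P1 + D1 − P0) / P0 = (69.24 + 3.59 − 64.11) / 64.11 = 8.72 / 64.11 = 13.6016%
MRP = 7.87% − 1.76% = 6.11%
CAPM required = R_f + β·MRP = 1.76% + 1.528 × 6.11% = 11.09608%
α = realised − required = 13.6016% − 11.09608% = +2.51%

+2.51%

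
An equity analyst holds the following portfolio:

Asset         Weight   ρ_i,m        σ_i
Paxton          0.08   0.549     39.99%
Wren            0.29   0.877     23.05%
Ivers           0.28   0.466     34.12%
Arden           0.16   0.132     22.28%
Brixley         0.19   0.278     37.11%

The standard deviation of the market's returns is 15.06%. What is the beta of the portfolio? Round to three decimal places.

β_Paxton = 0.549 × 39.99% / 15.06% = 1.4578
β_Wren = 0.877 × 23.05% / 15.06% = 1.3423
β_Ivers = 0.466 × 34.12% / 15.06% = 1.0558
β_Arden = 0.132 × 22.28% / 15.06% = 0.1953
β_Brixley = 0.278 × 37.11% / 15.06% = 0.6850
β_P = Σ w_i β_i = 0.08×1.4578 + 0.29×1.3423 + 0.28×1.0558 + 0.16×0.1953 + 0.19×0.6850 = 0.9629

0.963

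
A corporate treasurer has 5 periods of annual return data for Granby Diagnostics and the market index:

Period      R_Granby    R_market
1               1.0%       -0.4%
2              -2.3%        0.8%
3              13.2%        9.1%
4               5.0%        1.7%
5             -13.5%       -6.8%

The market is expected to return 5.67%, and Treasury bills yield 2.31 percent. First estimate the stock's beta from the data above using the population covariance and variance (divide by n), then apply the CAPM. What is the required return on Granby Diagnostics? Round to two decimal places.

7.92%

Mean R_i = (1.0 − 2.3 + 13.2 + 5.0 − 13.5) / 5 = 0.6800%
Mean R_m = (-0.4 + 0.8 + 9.1 + 1.7 − 6.8) / 5 = 0.8800%
Σ(R_i − R̄_i)(R_m − R̄_m) = 215.1880  ⇒  Cov = 215.1880 / 5 = 43.0376
Σ(R_m − R̄_m)² = 128.8680  ⇒  Var(R_m) = 128.8680 / 5 = 25.7736
β = Cov / Var(R_m) = 43.0376 / 25.7736 = 1.6698
MRP = 5.67% − 2.31% = 3.36%
E(R) = R_f + β × MRP = 2.31% + 1.6698 × 3.36% = 7.92%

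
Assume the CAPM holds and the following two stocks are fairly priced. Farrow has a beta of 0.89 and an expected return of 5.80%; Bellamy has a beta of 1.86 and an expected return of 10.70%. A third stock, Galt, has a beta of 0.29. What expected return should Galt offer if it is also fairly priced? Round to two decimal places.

2.77%

MRP (SML slope) = (10.70% − 5.80%) / (1.86 − 0.89) = 4.90% / 0.97 = 5.0515%
R_f (intercept) = 5.80% − 0.89 × 5.0515% = 1.3042%
E(R_Galt) = R_f + β × MRP = 1.3042% + 0.29 × 5.0515% = 2.77%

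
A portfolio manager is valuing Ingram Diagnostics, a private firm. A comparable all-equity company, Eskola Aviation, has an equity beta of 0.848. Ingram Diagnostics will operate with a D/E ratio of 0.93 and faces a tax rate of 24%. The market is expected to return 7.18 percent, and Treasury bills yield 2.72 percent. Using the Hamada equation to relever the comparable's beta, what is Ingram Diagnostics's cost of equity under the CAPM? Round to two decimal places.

β_L = β_U × [1 + (1 − t)(D/E)] = 0.848 × [1 + (1 − 0.24) × 0.93]
    = 0.848 × [1 + 0.76 × 0.93] = 0.848 × 1.7068 = 1.4474
MRP = 7.18% − 2.72% = 4.46%
E(R) = R_f + β_L × MRP = 2.72% + 1.4474 × 4.46% = 9.18%

9.18%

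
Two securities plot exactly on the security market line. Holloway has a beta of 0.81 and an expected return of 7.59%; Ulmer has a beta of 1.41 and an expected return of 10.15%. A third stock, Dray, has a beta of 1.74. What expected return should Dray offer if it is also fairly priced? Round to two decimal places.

MRP (SML slope) = (10.15% − 7.59%) / (1.41 − 0.81) = 2.56% / 0.60 = 4.2667%
R_f (intercept) = 7.59% − 0.81 × 4.2667% = 4.1340%
E(R_Dray) = R_f + β × MRP = 4.1340% + 1.74 × 4.2667% = 11.56%

11.56%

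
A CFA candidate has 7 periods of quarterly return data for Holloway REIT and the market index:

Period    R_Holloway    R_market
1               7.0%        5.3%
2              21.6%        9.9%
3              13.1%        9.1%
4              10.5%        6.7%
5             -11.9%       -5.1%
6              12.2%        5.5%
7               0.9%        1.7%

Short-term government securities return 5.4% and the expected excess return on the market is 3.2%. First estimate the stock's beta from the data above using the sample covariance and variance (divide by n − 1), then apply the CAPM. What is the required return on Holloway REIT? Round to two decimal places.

11.89%

Mean R_i = (7.0 + 21.6 + 13.1 + 10.5 − 11.9 + 12.2 + 0.9) / 7 = 7.6286%
Mean R_m = (5.3 + 9.9 + 9.1 + 6.7 − 5.1 + 5.5 + 1.7) / 7 = 4.7286%
Σ(R_i − R̄_i)(R_m − R̄_m) = 317.3143  ⇒  Cov = 317.3143 / 6 = 52.8857
Σ(R_m − R̄_m)² = 156.4343  ⇒  Var(R_m) = 156.4343 / 6 = 26.0724
β = Cov / Var(R_m) = 52.8857 / 26.0724 = 2.0284
E(R) = R_f + β × MRP = 5.4% + 2.0284 × 3.2% = 11.89%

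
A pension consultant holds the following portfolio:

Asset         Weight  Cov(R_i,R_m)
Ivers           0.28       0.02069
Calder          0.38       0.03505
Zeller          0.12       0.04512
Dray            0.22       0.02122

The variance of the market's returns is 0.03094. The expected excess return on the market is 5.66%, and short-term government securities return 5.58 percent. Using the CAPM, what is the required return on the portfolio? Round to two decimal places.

10.92%

β_Ivers = 0.02069 / 0.03094 = 0.6687
β_Calder = 0.03505 / 0.03094 = 1.1328
β_Zeller = 0.04512 / 0.03094 = 1.4583
β_Dray = 0.02122 / 0.03094 = 0.6858
β_P = Σ w_i β_i = 0.28×0.6687 + 0.38×1.1328 + 0.12×1.4583 + 0.22×0.6858 = 0.9436
E(R_P) = R_f + β_P × MRP = 5.58% + 0.9436 × 5.66% = 10.92%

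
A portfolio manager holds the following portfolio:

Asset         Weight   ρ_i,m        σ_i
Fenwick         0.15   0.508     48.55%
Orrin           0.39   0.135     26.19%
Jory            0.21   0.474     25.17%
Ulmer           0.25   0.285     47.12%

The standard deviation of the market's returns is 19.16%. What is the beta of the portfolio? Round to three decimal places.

β_Fenwick = 0.508 × 48.55% / 19.16% = 1.2872
β_Orrin = 0.135 × 26.19% / 19.16% = 0.1845
β_Jory = 0.474 × 25.17% / 19.16% = 0.6227
β_Ulmer = 0.285 × 47.12% / 19.16% = 0.7009
β_P = Σ w_i β_i = 0.15×1.2872 + 0.39×0.1845 + 0.21×0.6227 + 0.25×0.7009 = 0.5710

0.571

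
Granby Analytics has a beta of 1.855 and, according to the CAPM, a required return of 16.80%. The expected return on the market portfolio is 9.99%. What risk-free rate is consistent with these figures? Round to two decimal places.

E(R) = R_f + β(E(R_m) − R_f) = R_f(1 − β) + β·E(R_m)
16.80% = R_f × (1 − 1.855) + 1.855 × 9.99%
16.80% = R_f × -0.855 + 18.53145%
R_f = (16.80% − 18.53145%) / -0.855 = 2.03%

2.03%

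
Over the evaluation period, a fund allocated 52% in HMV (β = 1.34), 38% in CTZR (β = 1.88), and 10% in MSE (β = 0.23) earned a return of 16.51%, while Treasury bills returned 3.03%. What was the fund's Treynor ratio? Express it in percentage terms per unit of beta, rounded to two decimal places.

β_P = 0.52×1.34 + 0.38×1.88 + 0.10×0.23 = 1.4342
Treynor = (R_P − R_f) / β_P = (16.51% − 3.03%) / 1.4342 = 13.48% / 1.4342 = 9.40%

9.40%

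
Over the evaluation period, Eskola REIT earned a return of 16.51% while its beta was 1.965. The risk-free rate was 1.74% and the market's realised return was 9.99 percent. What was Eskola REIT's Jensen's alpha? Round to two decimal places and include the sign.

-1.44%

Market excess return = 9.99% − 1.74% = 8.25%
CAPM benchmark = R_f + β(R_m − R_f) = 1.74% + 1.965 × 8.25% = 17.95125%
α = actual − benchmark = 16.51% − 17.95125% = -1.44%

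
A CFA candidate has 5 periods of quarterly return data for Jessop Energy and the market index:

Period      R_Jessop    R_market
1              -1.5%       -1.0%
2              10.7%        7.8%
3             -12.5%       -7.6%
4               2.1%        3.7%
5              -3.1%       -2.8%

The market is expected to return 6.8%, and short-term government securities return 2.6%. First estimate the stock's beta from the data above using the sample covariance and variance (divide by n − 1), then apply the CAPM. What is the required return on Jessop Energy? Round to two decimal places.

8.45%

Mean R_i = (-1.5 + 10.7 − 12.5 + 2.1 − 3.1) / 5 = -0.8600%
Mean R_m = (-1.0 + 7.8 − 7.6 + 3.7 − 2.8) / 5 = 0.0200%
Σ(R_i − R̄_i)(R_m − R̄_m) = 196.4960  ⇒  Cov = 196.4960 / 4 = 49.1240
Σ(R_m − R̄_m)² = 141.1280  ⇒  Var(R_m) = 141.1280 / 4 = 35.2820
β = Cov / Var(R_m) = 49.1240 / 35.2820 = 1.3923
MRP = 6.8% − 2.6% = 4.20%
E(R) = R_f + β × MRP = 2.6% + 1.3923 × 4.2% = 8.45%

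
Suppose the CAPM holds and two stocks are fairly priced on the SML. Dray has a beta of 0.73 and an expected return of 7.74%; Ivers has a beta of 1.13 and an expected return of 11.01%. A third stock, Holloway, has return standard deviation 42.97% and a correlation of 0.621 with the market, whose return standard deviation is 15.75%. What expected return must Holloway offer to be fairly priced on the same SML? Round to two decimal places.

15.62%

MRP = (11.01% − 7.74%) / (1.13 − 0.73) = 8.1750%
R_f = 7.74% − 0.73 × 8.1750% = 1.7723%
β_Holloway = ρ·σ_i/σ_m = 0.621 × 42.97 / 15.75 = 1.6942
E(R_Holloway) = R_f + β × MRP = 1.7723% + 1.6942 × 8.1750% = 15.62%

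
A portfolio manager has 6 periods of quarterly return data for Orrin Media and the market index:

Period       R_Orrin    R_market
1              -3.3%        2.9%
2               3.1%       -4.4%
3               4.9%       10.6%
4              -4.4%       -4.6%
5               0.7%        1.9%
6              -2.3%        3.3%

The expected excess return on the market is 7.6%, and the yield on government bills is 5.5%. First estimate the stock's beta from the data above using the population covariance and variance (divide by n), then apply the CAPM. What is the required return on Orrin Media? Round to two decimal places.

7.63%

Mean R_i = (-3.3 + 3.1 + 4.9 − 4.4 + 0.7 − 2.3) / 6 = -0.2167%
Mean R_m = (2.9 − 4.4 + 10.6 − 4.6 + 1.9 + 3.3) / 6 = 1.6167%
Σ(R_i − R̄_i)(R_m − R̄_m) = 44.8117  ⇒  Cov = 44.8117 / 6 = 7.4686
Σ(R_m − R̄_m)² = 160.1083  ⇒  Var(R_m) = 160.1083 / 6 = 26.6847
β = Cov / Var(R_m) = 7.4686 / 26.6847 = 0.2799
E(R) = R_f + β × MRP = 5.5% + 0.2799 × 7.6% = 7.63%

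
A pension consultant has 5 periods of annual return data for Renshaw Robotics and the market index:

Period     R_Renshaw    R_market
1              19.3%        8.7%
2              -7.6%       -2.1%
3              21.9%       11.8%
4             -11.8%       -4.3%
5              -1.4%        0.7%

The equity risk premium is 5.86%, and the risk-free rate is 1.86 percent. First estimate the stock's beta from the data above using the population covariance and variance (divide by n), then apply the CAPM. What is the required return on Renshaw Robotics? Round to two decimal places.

Mean R_i = (19.3 − 7.6 + 21.9 − 11.8 − 1.4) / 5 = 4.0800%
Mean R_m = (8.7 − 2.1 + 11.8 − 4.3 + 0.7) / 5 = 2.9600%
Σ(R_i − R̄_i)(R_m − R̄_m) = 431.6660  ⇒  Cov = 431.6660 / 5 = 86.3332
Σ(R_m − R̄_m)² = 194.5120  ⇒  Var(R_m) = 194.5120 / 5 = 38.9024
β = Cov / Var(R_m) = 86.3332 / 38.9024 = 2.2192
E(R) = R_f + β × MRP = 1.86% + 2.2192 × 5.86% = 14.86%

14.86%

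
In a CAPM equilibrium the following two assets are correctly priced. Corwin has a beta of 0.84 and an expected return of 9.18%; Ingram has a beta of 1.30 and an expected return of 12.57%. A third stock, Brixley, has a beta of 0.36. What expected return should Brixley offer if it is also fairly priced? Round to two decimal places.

5.64%

MRP (SML slope) = (12.57% − 9.18%) / (1.30 − 0.84) = 3.39% / 0.46 = 7.3696%
R_f (intercept) = 9.18% − 0.84 × 7.3696% = 2.9895%
E(R_Brixley) = R_f + β × MRP = 2.9895% + 0.36 × 7.3696% = 5.64%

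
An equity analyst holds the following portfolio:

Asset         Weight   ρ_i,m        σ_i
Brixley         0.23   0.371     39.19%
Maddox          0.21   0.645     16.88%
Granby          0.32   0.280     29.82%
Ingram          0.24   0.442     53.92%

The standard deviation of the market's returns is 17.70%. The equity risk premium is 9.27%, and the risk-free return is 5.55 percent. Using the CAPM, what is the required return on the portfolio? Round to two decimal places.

β_Brixley = 0.371 × 39.19% / 17.70% = 0.8214
β_Maddox = 0.645 × 16.88% / 17.70% = 0.6151
β_Granby = 0.280 × 29.82% / 17.70% = 0.4717
β_Ingram = 0.442 × 53.92% / 17.70% = 1.3465
β_P = Σ w_i β_i = 0.23×0.8214 + 0.21×0.6151 + 0.32×0.4717 + 0.24×1.3465 = 0.7922
E(R_P) = R_f + β_P × MRP = 5.55% + 0.7922 × 9.27% = 12.89%

12.89%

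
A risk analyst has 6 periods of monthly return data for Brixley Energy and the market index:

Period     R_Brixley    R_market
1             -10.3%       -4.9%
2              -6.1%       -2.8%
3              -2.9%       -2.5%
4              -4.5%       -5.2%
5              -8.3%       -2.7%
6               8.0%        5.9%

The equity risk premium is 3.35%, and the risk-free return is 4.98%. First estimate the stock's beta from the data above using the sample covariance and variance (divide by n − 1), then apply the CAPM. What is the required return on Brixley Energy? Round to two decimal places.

Mean R_i = (-10.3 − 6.1 − 2.9 − 4.5 − 8.3 + 8.0) / 6 = -4.0167%
Mean R_m = (-4.9 − 2.8 − 2.5 − 5.2 − 2.7 + 5.9) / 6 = -2.0333%
Σ(R_i − R̄_i)(R_m − R̄_m) = 118.8067  ⇒  Cov = 118.8067 / 5 = 23.7613
Σ(R_m − R̄_m)² = 82.4333  ⇒  Var(R_m) = 82.4333 / 5 = 16.4867
β = Cov / Var(R_m) = 23.7613 / 16.4867 = 1.4412
E(R) = R_f + β × MRP = 4.98% + 1.4412 × 3.35% = 9.81%

9.81%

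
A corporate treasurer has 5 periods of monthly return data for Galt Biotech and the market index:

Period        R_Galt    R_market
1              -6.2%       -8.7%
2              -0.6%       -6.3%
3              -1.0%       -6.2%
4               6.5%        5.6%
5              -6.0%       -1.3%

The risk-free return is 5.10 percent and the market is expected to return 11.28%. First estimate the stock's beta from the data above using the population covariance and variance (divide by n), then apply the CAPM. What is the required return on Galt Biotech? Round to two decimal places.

Mean R_i = (-6.2 − 0.6 − 1.0 + 6.5 − 6.0) / 5 = -1.4600%
Mean R_m = (-8.7 − 6.3 − 6.2 + 5.6 − 1.3) / 5 = -3.3800%
Σ(R_i − R̄_i)(R_m − R̄_m) = 83.4460  ⇒  Cov = 83.4460 / 5 = 16.6892
Σ(R_m − R̄_m)² = 129.7480  ⇒  Var(R_m) = 129.7480 / 5 = 25.9496
β = Cov / Var(R_m) = 16.6892 / 25.9496 = 0.6431
MRP = 11.28% − 5.10% = 6.18%
E(R) = R_f + β × MRP = 5.10% + 0.6431 × 6.18% = 9.07%

9.07%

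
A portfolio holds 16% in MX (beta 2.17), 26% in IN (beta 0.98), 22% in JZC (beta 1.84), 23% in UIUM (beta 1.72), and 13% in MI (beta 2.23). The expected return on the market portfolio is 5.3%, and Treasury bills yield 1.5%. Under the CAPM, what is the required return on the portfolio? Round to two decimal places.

β_P = Σ w_i β_i = 0.16×2.17 + 0.26×0.98 + 0.22×1.84 + 0.23×1.72 + 0.13×2.23 = 1.6923
MRP = 5.3% − 1.5% = 3.80%
E(R_P) = R_f + β_P × MRP = 1.5% + 1.6923 × 3.8% = 7.93%

7.93%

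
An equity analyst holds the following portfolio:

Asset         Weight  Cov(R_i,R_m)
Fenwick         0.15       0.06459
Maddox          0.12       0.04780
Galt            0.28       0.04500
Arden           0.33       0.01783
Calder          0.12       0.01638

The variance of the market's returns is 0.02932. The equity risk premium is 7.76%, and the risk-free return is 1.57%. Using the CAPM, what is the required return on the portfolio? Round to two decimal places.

β_Fenwick = 0.06459 / 0.02932 = 2.2029
β_Maddox = 0.04780 / 0.02932 = 1.6303
β_Galt = 0.04500 / 0.02932 = 1.5348
β_Arden = 0.01783 / 0.02932 = 0.6081
β_Calder = 0.01638 / 0.02932 = 0.5587
β_P = Σ w_i β_i = 0.15×2.2029 + 0.12×1.6303 + 0.28×1.5348 + 0.33×0.6081 + 0.12×0.5587 = 1.2235
E(R_P) = R_f + β_P × MRP = 1.57% + 1.2235 × 7.76% = 11.06%

11.06%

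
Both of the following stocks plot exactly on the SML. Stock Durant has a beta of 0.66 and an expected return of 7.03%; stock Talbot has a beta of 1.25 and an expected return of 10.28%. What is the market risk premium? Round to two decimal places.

5.51%

Both satisfy E(R) = R_f + β·MRP, so the slope of the SML is
MRP = (10.28% − 7.03%) / (1.25 − 0.66) = 3.25% / 0.59 = 5.5085%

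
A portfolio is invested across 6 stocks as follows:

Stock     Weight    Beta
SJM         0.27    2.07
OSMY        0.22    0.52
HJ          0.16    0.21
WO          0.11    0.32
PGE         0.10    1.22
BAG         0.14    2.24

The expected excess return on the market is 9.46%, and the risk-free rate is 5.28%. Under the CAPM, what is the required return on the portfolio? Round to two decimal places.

β_P = Σ w_i β_i = 0.27×2.07 + 0.22×0.52 + 0.16×0.21 + 0.11×0.32 + 0.10×1.22 + 0.14×2.24 = 1.1777
E(R_P) = R_f + β_P × MRP = 5.28% + 1.1777 × 9.46% = 16.42%

16.42%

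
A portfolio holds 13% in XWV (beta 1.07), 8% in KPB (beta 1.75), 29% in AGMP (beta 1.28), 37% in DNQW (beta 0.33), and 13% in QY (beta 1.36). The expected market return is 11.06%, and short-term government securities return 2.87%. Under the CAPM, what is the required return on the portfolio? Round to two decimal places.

β_P = Σ w_i β_i = 0.13×1.07 + 0.08×1.75 + 0.29×1.28 + 0.37×0.33 + 0.13×1.36 = 0.9492
MRP = 11.06% − 2.87% = 8.19%
E(R_P) = R_f + β_P × MRP = 2.87% + 0.9492 × 8.19% = 10.64%

10.64%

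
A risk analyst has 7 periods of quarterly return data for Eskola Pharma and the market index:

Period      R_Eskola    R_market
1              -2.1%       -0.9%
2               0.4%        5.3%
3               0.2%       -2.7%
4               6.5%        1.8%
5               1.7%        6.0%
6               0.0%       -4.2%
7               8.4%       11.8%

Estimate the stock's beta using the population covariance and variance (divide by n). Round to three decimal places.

Mean R_i = (-2.1 + 0.4 + 0.2 + 6.5 + 1.7 + 0.0 + 8.4) / 7 = 2.1571%
Mean R_m = (-0.9 + 5.3 − 2.7 + 1.8 + 6.0 − 4.2 + 11.8) / 7 = 2.4429%
Σ(R_i − R̄_i)(R_m − R̄_m) = 87.6029  ⇒  Cov = 87.6029 / 7 = 12.5147
Σ(R_m − R̄_m)² = 190.5371  ⇒  Var(R_m) = 190.5371 / 7 = 27.2196
β = Cov / Var(R_m) = 12.5147 / 27.2196 = 0.4598

0.460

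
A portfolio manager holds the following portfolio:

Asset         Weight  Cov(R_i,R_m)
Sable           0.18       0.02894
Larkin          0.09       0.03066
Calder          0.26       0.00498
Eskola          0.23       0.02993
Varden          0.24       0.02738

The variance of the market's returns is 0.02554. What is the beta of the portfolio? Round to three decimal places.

0.890

β_Sable = 0.02894 / 0.02554 = 1.1331
β_Larkin = 0.03066 / 0.02554 = 1.2005
β_Calder = 0.00498 / 0.02554 = 0.1950
β_Eskola = 0.02993 / 0.02554 = 1.1719
β_Varden = 0.02738 / 0.02554 = 1.0720
β_P = Σ w_i β_i = 0.18×1.1331 + 0.09×1.2005 + 0.26×0.1950 + 0.23×1.1719 + 0.24×1.0720 = 0.8895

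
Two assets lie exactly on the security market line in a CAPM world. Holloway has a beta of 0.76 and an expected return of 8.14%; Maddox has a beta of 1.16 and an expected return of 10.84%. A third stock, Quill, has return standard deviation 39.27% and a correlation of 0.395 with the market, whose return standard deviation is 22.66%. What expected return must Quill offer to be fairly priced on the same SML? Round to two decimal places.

7.63%

MRP = (10.84% − 8.14%) / (1.16 − 0.76) = 6.7500%
R_f = 8.14% − 0.76 × 6.7500% = 3.0100%
β_Quill = ρ·σ_i/σ_m = 0.395 × 39.27 / 22.66 = 0.6845
E(R_Quill) = R_f + β × MRP = 3.0100% + 0.6845 × 6.7500% = 7.63%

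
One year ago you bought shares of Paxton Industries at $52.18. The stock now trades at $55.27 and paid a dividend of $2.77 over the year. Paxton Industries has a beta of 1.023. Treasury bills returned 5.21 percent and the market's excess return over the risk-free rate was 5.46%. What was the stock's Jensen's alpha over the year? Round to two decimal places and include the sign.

+0.43%

Realised HPR = (P1 + D1 − P0) / P0 = (55.27 + 2.77 − 52.18) / 52.18 = 5.86 / 52.18 = 11.2304%
CAPM required = R_f + β·MRP = 5.21% + 1.023 × 5.46% = 10.79558%
α = realised − required = 11.2304% − 10.79558% = +0.43%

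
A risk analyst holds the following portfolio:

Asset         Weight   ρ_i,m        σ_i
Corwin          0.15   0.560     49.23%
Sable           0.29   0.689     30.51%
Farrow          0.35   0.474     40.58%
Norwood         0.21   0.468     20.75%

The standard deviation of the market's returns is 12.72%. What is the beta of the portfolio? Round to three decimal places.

1.494

β_Corwin = 0.560 × 49.23% / 12.72% = 2.1674
β_Sable = 0.689 × 30.51% / 12.72% = 1.6526
β_Farrow = 0.474 × 40.58% / 12.72% = 1.5122
β_Norwood = 0.468 × 20.75% / 12.72% = 0.7634
β_P = Σ w_i β_i = 0.15×2.1674 + 0.29×1.6526 + 0.35×1.5122 + 0.21×0.7634 = 1.4939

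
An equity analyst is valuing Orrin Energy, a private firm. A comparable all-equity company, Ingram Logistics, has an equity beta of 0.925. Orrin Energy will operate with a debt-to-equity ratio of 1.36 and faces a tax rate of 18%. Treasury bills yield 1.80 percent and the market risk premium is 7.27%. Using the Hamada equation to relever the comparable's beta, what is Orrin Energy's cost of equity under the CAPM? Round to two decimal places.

β_L = β_U × [1 + (1 − t)(D/E)] = 0.925 × [1 + (1 − 0.18) × 1.36]
    = 0.925 × [1 + 0.82 × 1.36] = 0.925 × 2.1152 = 1.9566
E(R) = R_f + β_L × MRP = 1.80% + 1.9566 × 7.27% = 16.02%

16.02%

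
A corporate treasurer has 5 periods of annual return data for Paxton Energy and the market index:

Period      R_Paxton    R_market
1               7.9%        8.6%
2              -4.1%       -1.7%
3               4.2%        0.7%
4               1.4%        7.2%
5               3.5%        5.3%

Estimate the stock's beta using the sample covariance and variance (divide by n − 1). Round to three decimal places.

0.714

Mean R_i = (7.9 − 4.1 + 4.2 + 1.4 + 3.5) / 5 = 2.5800%
Mean R_m = (8.6 − 1.7 + 0.7 + 7.2 + 5.3) / 5 = 4.0200%
Σ(R_i − R̄_i)(R_m − R̄_m) = 54.6220  ⇒  Cov = 54.6220 / 4 = 13.6555
Σ(R_m − R̄_m)² = 76.4680  ⇒  Var(R_m) = 76.4680 / 4 = 19.1170
β = Cov / Var(R_m) = 13.6555 / 19.1170 = 0.7143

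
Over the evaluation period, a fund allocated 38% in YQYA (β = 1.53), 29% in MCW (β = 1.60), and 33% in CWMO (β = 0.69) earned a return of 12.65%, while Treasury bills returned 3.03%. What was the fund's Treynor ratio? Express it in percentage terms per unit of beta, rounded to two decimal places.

β_P = 0.38×1.53 + 0.29×1.60 + 0.33×0.69 = 1.2731
Treynor = (R_P − R_f) / β_P = (12.65% − 3.03%) / 1.2731 = 9.62% / 1.2731 = 7.56%

7.56%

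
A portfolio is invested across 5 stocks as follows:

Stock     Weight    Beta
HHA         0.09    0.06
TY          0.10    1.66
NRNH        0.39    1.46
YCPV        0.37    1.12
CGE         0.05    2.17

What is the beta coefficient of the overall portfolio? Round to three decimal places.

β_P = Σ w_i β_i = 0.09×0.06 + 0.10×1.66 + 0.39×1.46 + 0.37×1.12 + 0.05×2.17 = 1.2637

1.264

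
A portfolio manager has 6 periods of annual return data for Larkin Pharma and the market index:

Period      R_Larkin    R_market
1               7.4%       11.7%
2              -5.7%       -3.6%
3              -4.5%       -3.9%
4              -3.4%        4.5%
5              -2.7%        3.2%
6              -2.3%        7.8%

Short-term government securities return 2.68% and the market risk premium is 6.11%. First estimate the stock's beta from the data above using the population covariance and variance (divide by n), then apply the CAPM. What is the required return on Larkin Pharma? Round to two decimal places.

6.49%

Mean R_i = (7.4 − 5.7 − 4.5 − 3.4 − 2.7 − 2.3) / 6 = -1.8667%
Mean R_m = (11.7 − 3.6 − 3.9 + 4.5 + 3.2 + 7.8) / 6 = 3.2833%
Σ(R_i − R̄_i)(R_m − R̄_m) = 119.5433  ⇒  Cov = 119.5433 / 6 = 19.9239
Σ(R_m − R̄_m)² = 191.7083  ⇒  Var(R_m) = 191.7083 / 6 = 31.9514
β = Cov / Var(R_m) = 19.9239 / 31.9514 = 0.6236
E(R) = R_f + β × MRP = 2.68% + 0.6236 × 6.11% = 6.49%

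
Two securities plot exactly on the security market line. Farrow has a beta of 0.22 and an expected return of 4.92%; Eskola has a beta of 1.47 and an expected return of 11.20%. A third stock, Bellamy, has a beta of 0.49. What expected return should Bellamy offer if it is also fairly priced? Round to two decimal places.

MRP (SML slope) = (11.20% − 4.92%) / (1.47 − 0.22) = 6.28% / 1.25 = 5.0240%
R_f (intercept) = 4.92% − 0.22 × 5.0240% = 3.8147%
E(R_Bellamy) = R_f + β × MRP = 3.8147% + 0.49 × 5.0240% = 6.28%

6.28%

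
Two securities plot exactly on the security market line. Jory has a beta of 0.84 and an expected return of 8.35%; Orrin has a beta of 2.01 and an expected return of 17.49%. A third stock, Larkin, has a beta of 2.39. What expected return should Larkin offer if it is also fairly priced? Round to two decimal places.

20.46%

MRP (SML slope) = (17.49% − 8.35%) / (2.01 − 0.84) = 9.14% / 1.17 = 7.8120%
R_f (intercept) = 8.35% − 0.84 × 7.8120% = 1.7879%
E(R_Larkin) = R_f + β × MRP = 1.7879% + 2.39 × 7.8120% = 20.46%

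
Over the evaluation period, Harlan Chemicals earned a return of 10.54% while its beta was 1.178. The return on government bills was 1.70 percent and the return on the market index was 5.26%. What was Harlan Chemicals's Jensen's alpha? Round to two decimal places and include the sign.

+4.65%

Market excess return = 5.26% − 1.70% = 3.56%
CAPM benchmark = R_f + β(R_m − R_f) = 1.70% + 1.178 × 3.56% = 5.89368%
α = actual − benchmark = 10.54% − 5.89368% = +4.65%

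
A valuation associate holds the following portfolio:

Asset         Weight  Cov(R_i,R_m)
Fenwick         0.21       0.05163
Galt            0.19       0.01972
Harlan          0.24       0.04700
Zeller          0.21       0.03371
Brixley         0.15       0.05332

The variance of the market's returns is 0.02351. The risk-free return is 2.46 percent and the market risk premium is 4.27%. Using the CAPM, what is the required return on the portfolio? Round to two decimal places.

β_Fenwick = 0.05163 / 0.02351 = 2.1961
β_Galt = 0.01972 / 0.02351 = 0.8388
β_Harlan = 0.04700 / 0.02351 = 1.9991
β_Zeller = 0.03371 / 0.02351 = 1.4339
β_Brixley = 0.05332 / 0.02351 = 2.2680
β_P = Σ w_i β_i = 0.21×2.1961 + 0.19×0.8388 + 0.24×1.9991 + 0.21×1.4339 + 0.15×2.2680 = 1.7417
E(R_P) = R_f + β_P × MRP = 2.46% + 1.7417 × 4.27% = 9.90%

9.90%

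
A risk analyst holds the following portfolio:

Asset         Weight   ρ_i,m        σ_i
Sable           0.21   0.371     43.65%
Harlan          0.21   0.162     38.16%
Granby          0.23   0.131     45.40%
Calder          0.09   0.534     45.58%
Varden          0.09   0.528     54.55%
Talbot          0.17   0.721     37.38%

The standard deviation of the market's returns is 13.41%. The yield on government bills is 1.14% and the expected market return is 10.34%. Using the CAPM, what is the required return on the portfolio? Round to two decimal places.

11.73%

β_Sable = 0.371 × 43.65% / 13.41% = 1.2076
β_Harlan = 0.162 × 38.16% / 13.41% = 0.4610
β_Granby = 0.131 × 45.40% / 13.41% = 0.4435
β_Calder = 0.534 × 45.58% / 13.41% = 1.8150
β_Varden = 0.528 × 54.55% / 13.41% = 2.1478
β_Talbot = 0.721 × 37.38% / 13.41% = 2.0098
β_P = Σ w_i β_i = 0.21×1.2076 + 0.21×0.4610 + 0.23×0.4435 + 0.09×1.8150 + 0.09×2.1478 + 0.17×2.0098 = 1.1507
MRP = 10.34% − 1.14% = 9.20%
E(R_P) = R_f + β_P × MRP = 1.14% + 1.1507 × 9.20% = 11.73%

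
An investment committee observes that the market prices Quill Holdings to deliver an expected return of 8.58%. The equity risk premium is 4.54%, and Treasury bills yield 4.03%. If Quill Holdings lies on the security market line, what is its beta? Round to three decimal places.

β = (E(R) − R_f) / MRP = (8.58% − 4.03%) / 4.54% = 4.55% / 4.54% = 1.002

1.002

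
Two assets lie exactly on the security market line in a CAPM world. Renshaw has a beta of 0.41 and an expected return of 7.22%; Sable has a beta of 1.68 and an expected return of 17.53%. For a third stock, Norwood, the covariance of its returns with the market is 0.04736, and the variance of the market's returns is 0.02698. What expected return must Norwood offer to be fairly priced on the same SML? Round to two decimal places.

18.14%

MRP = (17.53% − 7.22%) / (1.68 − 0.41) = 8.1181%
R_f = 7.22% − 0.41 × 8.1181% = 3.8916%
β_Norwood = Cov / Var(R_m) = 0.04736 / 0.02698 = 1.7554
E(R_Norwood) = R_f + β × MRP = 3.8916% + 1.7554 × 8.1181% = 18.14%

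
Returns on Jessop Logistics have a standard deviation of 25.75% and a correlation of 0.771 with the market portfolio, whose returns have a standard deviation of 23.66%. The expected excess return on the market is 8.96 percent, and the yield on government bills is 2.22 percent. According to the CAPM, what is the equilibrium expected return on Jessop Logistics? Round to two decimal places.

9.74%

β = ρ × σ_i / σ_m = 0.771 × 25.75% / 23.66% = 0.8391
E(R) = 2.22% + 0.8391 × 8.96% = 9.74%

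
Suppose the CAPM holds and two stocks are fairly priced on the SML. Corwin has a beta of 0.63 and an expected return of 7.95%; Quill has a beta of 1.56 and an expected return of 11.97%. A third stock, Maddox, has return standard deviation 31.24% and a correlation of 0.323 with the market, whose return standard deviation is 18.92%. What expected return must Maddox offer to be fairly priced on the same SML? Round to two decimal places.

MRP = (11.97% − 7.95%) / (1.56 − 0.63) = 4.3226%
R_f = 7.95% − 0.63 × 4.3226% = 5.2268%
β_Maddox = ρ·σ_i/σ_m = 0.323 × 31.24 / 18.92 = 0.5333
E(R_Maddox) = R_f + β × MRP = 5.2268% + 0.5333 × 4.3226% = 7.53%

7.53%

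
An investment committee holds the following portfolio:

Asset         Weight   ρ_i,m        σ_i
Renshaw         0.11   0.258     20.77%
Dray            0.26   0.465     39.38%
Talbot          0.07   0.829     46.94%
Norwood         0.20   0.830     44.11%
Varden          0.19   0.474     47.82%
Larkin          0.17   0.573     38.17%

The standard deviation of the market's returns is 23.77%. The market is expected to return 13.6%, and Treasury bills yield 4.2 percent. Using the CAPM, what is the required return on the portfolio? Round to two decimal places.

β_Renshaw = 0.258 × 20.77% / 23.77% = 0.2254
β_Dray = 0.465 × 39.38% / 23.77% = 0.7704
β_Talbot = 0.829 × 46.94% / 23.77% = 1.6371
β_Norwood = 0.830 × 44.11% / 23.77% = 1.5402
β_Varden = 0.474 × 47.82% / 23.77% = 0.9536
β_Larkin = 0.573 × 38.17% / 23.77% = 0.9201
β_P = Σ w_i β_i = 0.11×0.2254 + 0.26×0.7704 + 0.07×1.6371 + 0.20×1.5402 + 0.19×0.9536 + 0.17×0.9201 = 0.9853
MRP = 13.6% − 4.2% = 9.40%
E(R_P) = R_f + β_P × MRP = 4.2% + 0.9853 × 9.4% = 13.46%

13.46%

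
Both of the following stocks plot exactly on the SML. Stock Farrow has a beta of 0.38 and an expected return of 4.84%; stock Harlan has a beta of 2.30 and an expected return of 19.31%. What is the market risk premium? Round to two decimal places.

7.54%

Both satisfy E(R) = R_f + β·MRP, so the slope of the SML is
MRP = (19.31% − 4.84%) / (2.30 − 0.38) = 14.47% / 1.92 = 7.5365%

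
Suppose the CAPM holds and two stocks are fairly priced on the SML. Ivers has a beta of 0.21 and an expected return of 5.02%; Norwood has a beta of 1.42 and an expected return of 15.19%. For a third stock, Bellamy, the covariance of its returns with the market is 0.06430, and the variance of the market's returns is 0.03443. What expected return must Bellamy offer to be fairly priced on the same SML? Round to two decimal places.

MRP = (15.19% − 5.02%) / (1.42 − 0.21) = 8.4050%
R_f = 5.02% − 0.21 × 8.4050% = 3.2550%
β_Bellamy = Cov / Var(R_m) = 0.06430 / 0.03443 = 1.8676
E(R_Bellamy) = R_f + β × MRP = 3.2550% + 1.8676 × 8.4050% = 18.95%

18.95%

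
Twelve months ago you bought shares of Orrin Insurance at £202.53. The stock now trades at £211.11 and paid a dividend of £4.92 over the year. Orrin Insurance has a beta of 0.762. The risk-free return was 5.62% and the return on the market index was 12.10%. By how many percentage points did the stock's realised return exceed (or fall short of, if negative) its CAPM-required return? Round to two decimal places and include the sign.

Realised HPR = (P1 + D1 − P0) / P0 = (211.11 + 4.92 − 202.53) / 202.53 = 13.50 / 202.53 = 6.6657%
MRP = 12.10% − 5.62% = 6.48%
CAPM required = R_f + β·MRP = 5.62% + 0.762 × 6.48% = 10.55776%
α = realised − required = 6.6657% − 10.55776% = -3.89%

-3.89%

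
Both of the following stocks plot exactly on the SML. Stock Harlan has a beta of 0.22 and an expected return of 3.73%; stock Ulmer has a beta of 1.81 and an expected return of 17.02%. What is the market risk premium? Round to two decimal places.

Both satisfy E(R) = R_f + β·MRP, so the slope of the SML is
MRP = (17.02% − 3.73%) / (1.81 − 0.22) = 13.29% / 1.59 = 8.3585%

8.36%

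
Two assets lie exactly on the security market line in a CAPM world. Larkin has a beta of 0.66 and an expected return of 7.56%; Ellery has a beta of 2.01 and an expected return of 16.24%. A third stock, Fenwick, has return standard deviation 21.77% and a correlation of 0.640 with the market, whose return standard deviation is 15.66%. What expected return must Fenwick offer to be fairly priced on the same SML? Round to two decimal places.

MRP = (16.24% − 7.56%) / (2.01 − 0.66) = 6.4296%
R_f = 7.56% − 0.66 × 6.4296% = 3.3165%
β_Fenwick = ρ·σ_i/σ_m = 0.640 × 21.77 / 15.66 = 0.8897
E(R_Fenwick) = R_f + β × MRP = 3.3165% + 0.8897 × 6.4296% = 9.04%

9.04%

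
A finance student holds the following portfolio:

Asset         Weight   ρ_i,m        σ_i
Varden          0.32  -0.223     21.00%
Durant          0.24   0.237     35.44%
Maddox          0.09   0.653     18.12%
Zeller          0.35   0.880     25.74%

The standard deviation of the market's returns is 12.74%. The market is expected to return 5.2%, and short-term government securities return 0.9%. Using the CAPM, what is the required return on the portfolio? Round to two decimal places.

β_Varden = -0.223 × 21.00% / 12.74% = -0.3676
β_Durant = 0.237 × 35.44% / 12.74% = 0.6593
β_Maddox = 0.653 × 18.12% / 12.74% = 0.9288
β_Zeller = 0.880 × 25.74% / 12.74% = 1.7780
β_P = Σ w_i β_i = 0.32×-0.3676 + 0.24×0.6593 + 0.09×0.9288 + 0.35×1.7780 = 0.7465
MRP = 5.2% − 0.9% = 4.30%
E(R_P) = R_f + β_P × MRP = 0.9% + 0.7465 × 4.3% = 4.11%

4.11%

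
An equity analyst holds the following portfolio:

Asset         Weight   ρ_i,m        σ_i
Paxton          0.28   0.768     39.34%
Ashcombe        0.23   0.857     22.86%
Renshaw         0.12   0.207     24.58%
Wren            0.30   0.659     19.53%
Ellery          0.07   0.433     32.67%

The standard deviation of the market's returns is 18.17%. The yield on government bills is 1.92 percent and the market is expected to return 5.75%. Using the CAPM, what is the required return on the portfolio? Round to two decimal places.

β_Paxton = 0.768 × 39.34% / 18.17% = 1.6628
β_Ashcombe = 0.857 × 22.86% / 18.17% = 1.0782
β_Renshaw = 0.207 × 24.58% / 18.17% = 0.2800
β_Wren = 0.659 × 19.53% / 18.17% = 0.7083
β_Ellery = 0.433 × 32.67% / 18.17% = 0.7785
β_P = Σ w_i β_i = 0.28×1.6628 + 0.23×1.0782 + 0.12×0.2800 + 0.30×0.7083 + 0.07×0.7785 = 1.0142
MRP = 5.75% − 1.92% = 3.83%
E(R_P) = R_f + β_P × MRP = 1.92% + 1.0142 × 3.83% = 5.80%

5.80%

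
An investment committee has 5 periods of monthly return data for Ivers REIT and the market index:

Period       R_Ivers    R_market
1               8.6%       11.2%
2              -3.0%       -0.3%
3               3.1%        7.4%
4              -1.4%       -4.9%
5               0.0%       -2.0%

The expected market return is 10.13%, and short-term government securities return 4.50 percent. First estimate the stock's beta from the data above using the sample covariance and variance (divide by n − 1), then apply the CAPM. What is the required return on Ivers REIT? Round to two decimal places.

7.91%

Mean R_i = (8.6 − 3.0 + 3.1 − 1.4 + 0.0) / 5 = 1.4600%
Mean R_m = (11.2 − 0.3 + 7.4 − 4.9 − 2.0) / 5 = 2.2800%
Σ(R_i − R̄_i)(R_m − R̄_m) = 110.3760  ⇒  Cov = 110.3760 / 4 = 27.5940
Σ(R_m − R̄_m)² = 182.3080  ⇒  Var(R_m) = 182.3080 / 4 = 45.5770
β = Cov / Var(R_m) = 27.5940 / 45.5770 = 0.6054
MRP = 10.13% − 4.50% = 5.63%
E(R) = R_f + β × MRP = 4.50% + 0.6054 × 5.63% = 7.91%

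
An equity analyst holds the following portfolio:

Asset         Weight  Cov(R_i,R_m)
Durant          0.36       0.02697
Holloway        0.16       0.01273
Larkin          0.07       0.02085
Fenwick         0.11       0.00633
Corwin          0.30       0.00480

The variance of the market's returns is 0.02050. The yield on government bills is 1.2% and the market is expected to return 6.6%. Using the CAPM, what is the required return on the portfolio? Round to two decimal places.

5.24%

β_Durant = 0.02697 / 0.02050 = 1.3156
β_Holloway = 0.01273 / 0.02050 = 0.6210
β_Larkin = 0.02085 / 0.02050 = 1.0171
β_Fenwick = 0.00633 / 0.02050 = 0.3088
β_Corwin = 0.00480 / 0.02050 = 0.2341
β_P = Σ w_i β_i = 0.36×1.3156 + 0.16×0.6210 + 0.07×1.0171 + 0.11×0.3088 + 0.30×0.2341 = 0.7484
MRP = 6.6% − 1.2% = 5.40%
E(R_P) = R_f + β_P × MRP = 1.2% + 0.7484 × 5.4% = 5.24%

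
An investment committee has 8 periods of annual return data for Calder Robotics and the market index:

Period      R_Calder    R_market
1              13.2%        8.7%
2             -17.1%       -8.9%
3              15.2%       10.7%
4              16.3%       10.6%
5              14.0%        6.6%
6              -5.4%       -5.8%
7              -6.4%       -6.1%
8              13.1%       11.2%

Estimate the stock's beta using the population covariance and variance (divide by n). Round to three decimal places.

1.446

Mean R_i = (13.2 − 17.1 + 15.2 + 16.3 + 14.0 − 5.4 − 6.4 + 13.1) / 8 = 5.3625%
Mean R_m = (8.7 − 8.9 + 10.7 + 10.6 + 6.6 − 5.8 − 6.1 + 11.2) / 8 = 3.3750%
Σ(R_i − R̄_i)(R_m − R̄_m) = 767.1425  ⇒  Cov = 767.1425 / 8 = 95.8928
Σ(R_m − R̄_m)² = 530.4750  ⇒  Var(R_m) = 530.4750 / 8 = 66.3094
β = Cov / Var(R_m) = 95.8928 / 66.3094 = 1.4461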